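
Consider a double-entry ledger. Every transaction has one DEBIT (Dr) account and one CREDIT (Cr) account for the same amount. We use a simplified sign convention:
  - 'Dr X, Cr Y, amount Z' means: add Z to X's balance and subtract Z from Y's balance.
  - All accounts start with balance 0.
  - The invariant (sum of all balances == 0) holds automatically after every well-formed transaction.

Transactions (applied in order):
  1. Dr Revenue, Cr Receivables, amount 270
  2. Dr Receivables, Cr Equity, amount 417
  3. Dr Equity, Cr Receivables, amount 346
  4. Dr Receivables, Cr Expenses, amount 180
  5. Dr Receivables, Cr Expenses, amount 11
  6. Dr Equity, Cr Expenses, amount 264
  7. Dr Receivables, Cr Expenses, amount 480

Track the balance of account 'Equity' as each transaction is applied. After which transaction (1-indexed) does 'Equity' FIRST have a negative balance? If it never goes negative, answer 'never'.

Answer: 2

Derivation:
After txn 1: Equity=0
After txn 2: Equity=-417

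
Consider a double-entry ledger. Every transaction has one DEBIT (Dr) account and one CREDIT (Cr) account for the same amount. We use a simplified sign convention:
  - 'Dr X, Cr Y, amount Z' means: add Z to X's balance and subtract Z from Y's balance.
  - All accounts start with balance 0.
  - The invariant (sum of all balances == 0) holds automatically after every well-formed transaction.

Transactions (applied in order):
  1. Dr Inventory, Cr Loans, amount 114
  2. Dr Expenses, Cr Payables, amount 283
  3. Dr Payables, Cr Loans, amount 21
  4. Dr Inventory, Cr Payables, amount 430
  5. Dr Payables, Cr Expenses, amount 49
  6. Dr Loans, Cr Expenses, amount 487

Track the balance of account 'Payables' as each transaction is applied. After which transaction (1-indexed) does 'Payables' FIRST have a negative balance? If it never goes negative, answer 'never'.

Answer: 2

Derivation:
After txn 1: Payables=0
After txn 2: Payables=-283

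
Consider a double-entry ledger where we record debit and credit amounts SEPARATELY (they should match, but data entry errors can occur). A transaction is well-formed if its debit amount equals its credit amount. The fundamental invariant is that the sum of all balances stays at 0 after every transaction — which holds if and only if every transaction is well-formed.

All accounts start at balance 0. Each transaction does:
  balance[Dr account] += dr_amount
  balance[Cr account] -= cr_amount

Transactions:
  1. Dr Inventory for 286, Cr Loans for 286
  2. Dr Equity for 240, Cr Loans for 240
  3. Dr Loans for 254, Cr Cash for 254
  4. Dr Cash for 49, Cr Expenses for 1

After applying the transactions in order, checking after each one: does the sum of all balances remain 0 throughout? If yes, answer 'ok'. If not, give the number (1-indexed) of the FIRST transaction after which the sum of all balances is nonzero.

Answer: 4

Derivation:
After txn 1: dr=286 cr=286 sum_balances=0
After txn 2: dr=240 cr=240 sum_balances=0
After txn 3: dr=254 cr=254 sum_balances=0
After txn 4: dr=49 cr=1 sum_balances=48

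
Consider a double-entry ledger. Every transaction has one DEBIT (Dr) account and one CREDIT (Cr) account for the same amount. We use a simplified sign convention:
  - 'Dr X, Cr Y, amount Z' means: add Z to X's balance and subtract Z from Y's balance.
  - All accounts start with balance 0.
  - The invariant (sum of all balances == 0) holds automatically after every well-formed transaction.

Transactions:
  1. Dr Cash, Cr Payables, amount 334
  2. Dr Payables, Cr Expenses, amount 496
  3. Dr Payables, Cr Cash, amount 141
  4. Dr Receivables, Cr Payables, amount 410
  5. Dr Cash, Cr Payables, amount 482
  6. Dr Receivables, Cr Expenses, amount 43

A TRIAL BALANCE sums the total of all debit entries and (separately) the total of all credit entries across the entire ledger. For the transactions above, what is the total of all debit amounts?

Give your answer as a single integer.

Txn 1: debit+=334
Txn 2: debit+=496
Txn 3: debit+=141
Txn 4: debit+=410
Txn 5: debit+=482
Txn 6: debit+=43
Total debits = 1906

Answer: 1906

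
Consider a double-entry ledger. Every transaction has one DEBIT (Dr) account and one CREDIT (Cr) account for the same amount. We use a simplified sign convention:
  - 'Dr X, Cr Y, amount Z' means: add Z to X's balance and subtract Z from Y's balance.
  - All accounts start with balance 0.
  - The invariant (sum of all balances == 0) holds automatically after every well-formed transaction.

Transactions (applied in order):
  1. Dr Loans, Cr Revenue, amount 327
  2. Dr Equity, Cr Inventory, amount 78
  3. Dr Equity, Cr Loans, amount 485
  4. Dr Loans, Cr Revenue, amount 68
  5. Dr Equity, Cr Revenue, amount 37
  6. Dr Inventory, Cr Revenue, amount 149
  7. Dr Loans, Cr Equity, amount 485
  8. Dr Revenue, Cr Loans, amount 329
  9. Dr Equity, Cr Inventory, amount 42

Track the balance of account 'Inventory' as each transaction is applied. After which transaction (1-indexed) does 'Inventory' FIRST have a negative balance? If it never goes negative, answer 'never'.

Answer: 2

Derivation:
After txn 1: Inventory=0
After txn 2: Inventory=-78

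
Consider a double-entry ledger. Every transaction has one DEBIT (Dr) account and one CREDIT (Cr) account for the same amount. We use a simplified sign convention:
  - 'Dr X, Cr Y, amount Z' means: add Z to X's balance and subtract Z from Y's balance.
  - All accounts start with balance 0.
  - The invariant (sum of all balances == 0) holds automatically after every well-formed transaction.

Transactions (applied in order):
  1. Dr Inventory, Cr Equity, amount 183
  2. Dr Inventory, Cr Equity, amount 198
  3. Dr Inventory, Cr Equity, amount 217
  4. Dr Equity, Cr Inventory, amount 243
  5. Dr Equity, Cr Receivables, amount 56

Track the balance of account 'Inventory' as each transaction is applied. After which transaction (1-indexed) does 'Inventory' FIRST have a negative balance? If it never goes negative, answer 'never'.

After txn 1: Inventory=183
After txn 2: Inventory=381
After txn 3: Inventory=598
After txn 4: Inventory=355
After txn 5: Inventory=355

Answer: never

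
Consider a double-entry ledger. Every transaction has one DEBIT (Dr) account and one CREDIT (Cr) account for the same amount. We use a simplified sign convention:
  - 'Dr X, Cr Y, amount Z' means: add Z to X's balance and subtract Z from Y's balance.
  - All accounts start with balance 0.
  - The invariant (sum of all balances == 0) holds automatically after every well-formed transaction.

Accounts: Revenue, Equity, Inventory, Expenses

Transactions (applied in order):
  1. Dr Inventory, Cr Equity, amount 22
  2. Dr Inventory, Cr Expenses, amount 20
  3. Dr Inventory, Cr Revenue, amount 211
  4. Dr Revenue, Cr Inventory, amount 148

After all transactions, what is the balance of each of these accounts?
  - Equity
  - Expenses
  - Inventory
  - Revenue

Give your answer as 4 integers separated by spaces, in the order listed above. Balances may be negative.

Answer: -22 -20 105 -63

Derivation:
After txn 1 (Dr Inventory, Cr Equity, amount 22): Equity=-22 Inventory=22
After txn 2 (Dr Inventory, Cr Expenses, amount 20): Equity=-22 Expenses=-20 Inventory=42
After txn 3 (Dr Inventory, Cr Revenue, amount 211): Equity=-22 Expenses=-20 Inventory=253 Revenue=-211
After txn 4 (Dr Revenue, Cr Inventory, amount 148): Equity=-22 Expenses=-20 Inventory=105 Revenue=-63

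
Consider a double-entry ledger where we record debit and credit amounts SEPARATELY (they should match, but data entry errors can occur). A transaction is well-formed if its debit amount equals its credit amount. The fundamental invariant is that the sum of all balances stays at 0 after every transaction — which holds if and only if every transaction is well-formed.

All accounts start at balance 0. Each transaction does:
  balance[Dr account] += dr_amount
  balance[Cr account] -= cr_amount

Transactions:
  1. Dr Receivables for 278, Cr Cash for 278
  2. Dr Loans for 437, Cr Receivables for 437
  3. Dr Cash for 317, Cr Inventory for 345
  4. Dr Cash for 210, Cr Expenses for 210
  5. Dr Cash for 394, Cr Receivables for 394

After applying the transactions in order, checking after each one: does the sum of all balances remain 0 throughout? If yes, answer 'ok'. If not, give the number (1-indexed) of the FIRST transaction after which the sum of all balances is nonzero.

After txn 1: dr=278 cr=278 sum_balances=0
After txn 2: dr=437 cr=437 sum_balances=0
After txn 3: dr=317 cr=345 sum_balances=-28
After txn 4: dr=210 cr=210 sum_balances=-28
After txn 5: dr=394 cr=394 sum_balances=-28

Answer: 3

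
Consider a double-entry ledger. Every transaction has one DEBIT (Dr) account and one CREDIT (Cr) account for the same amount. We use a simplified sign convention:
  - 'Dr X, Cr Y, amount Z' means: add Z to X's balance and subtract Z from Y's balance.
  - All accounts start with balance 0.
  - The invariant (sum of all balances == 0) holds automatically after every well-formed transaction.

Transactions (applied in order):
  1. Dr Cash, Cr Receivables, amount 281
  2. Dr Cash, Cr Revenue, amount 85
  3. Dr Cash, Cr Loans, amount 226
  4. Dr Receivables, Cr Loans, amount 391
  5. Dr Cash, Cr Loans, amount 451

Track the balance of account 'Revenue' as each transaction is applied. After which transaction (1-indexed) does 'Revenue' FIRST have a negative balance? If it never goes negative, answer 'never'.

Answer: 2

Derivation:
After txn 1: Revenue=0
After txn 2: Revenue=-85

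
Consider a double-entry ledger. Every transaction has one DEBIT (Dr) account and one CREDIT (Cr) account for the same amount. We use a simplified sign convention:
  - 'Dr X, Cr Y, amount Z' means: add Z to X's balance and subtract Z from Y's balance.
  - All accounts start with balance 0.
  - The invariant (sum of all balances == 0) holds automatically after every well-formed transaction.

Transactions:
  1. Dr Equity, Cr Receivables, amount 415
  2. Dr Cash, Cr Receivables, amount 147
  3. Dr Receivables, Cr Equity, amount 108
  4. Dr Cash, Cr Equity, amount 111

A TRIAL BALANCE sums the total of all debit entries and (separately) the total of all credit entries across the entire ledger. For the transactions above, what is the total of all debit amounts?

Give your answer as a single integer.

Txn 1: debit+=415
Txn 2: debit+=147
Txn 3: debit+=108
Txn 4: debit+=111
Total debits = 781

Answer: 781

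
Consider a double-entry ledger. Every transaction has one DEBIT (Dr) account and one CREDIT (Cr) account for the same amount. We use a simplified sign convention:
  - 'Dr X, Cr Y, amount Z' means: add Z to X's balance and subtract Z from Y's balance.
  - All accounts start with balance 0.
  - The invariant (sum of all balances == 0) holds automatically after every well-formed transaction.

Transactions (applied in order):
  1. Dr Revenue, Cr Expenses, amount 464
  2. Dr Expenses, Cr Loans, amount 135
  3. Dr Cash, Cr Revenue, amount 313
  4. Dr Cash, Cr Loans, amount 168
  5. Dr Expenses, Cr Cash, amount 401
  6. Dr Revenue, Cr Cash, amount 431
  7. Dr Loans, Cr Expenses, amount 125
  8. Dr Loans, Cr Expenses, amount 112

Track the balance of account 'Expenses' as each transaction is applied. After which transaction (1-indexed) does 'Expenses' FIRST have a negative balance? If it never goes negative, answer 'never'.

Answer: 1

Derivation:
After txn 1: Expenses=-464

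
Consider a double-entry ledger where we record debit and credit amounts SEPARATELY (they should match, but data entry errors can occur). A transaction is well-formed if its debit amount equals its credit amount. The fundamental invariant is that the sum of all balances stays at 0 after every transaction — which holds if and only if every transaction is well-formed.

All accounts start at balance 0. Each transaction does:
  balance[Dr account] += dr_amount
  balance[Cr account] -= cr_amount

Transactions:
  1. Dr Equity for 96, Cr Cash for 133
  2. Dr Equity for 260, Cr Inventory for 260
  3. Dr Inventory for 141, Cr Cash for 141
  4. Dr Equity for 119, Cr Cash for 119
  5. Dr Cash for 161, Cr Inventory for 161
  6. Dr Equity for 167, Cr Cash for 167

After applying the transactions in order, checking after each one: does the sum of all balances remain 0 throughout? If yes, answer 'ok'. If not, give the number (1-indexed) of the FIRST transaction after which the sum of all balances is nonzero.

Answer: 1

Derivation:
After txn 1: dr=96 cr=133 sum_balances=-37
After txn 2: dr=260 cr=260 sum_balances=-37
After txn 3: dr=141 cr=141 sum_balances=-37
After txn 4: dr=119 cr=119 sum_balances=-37
After txn 5: dr=161 cr=161 sum_balances=-37
After txn 6: dr=167 cr=167 sum_balances=-37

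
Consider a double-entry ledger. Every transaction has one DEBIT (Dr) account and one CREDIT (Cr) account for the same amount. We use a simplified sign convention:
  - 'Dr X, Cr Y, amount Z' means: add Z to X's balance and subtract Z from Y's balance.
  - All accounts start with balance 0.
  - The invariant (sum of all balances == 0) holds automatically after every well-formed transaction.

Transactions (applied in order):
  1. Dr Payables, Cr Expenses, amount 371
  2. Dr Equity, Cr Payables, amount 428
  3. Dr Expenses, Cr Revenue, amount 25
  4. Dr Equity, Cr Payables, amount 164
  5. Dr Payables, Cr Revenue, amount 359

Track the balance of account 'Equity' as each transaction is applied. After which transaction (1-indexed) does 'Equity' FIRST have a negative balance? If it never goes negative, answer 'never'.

After txn 1: Equity=0
After txn 2: Equity=428
After txn 3: Equity=428
After txn 4: Equity=592
After txn 5: Equity=592

Answer: never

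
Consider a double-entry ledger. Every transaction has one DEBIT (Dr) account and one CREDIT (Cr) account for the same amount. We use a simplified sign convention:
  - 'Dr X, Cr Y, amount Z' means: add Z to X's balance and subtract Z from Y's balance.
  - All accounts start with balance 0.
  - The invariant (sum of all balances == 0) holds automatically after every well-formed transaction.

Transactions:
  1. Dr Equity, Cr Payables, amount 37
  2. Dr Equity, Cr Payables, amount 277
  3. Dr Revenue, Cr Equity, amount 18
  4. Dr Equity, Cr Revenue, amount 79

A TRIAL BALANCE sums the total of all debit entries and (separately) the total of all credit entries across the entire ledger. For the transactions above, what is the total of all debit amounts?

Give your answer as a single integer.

Answer: 411

Derivation:
Txn 1: debit+=37
Txn 2: debit+=277
Txn 3: debit+=18
Txn 4: debit+=79
Total debits = 411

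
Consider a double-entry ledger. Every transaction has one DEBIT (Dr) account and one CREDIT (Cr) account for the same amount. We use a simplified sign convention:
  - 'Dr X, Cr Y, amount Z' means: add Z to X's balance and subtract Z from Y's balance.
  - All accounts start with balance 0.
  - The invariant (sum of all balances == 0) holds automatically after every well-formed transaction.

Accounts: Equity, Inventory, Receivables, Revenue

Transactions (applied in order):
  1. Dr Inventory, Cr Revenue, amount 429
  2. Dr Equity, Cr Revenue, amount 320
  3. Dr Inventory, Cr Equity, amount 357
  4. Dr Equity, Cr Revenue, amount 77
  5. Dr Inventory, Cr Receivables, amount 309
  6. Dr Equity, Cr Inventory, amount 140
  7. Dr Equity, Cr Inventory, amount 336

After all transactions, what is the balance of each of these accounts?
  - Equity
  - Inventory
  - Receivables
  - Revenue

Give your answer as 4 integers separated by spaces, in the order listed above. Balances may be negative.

Answer: 516 619 -309 -826

Derivation:
After txn 1 (Dr Inventory, Cr Revenue, amount 429): Inventory=429 Revenue=-429
After txn 2 (Dr Equity, Cr Revenue, amount 320): Equity=320 Inventory=429 Revenue=-749
After txn 3 (Dr Inventory, Cr Equity, amount 357): Equity=-37 Inventory=786 Revenue=-749
After txn 4 (Dr Equity, Cr Revenue, amount 77): Equity=40 Inventory=786 Revenue=-826
After txn 5 (Dr Inventory, Cr Receivables, amount 309): Equity=40 Inventory=1095 Receivables=-309 Revenue=-826
After txn 6 (Dr Equity, Cr Inventory, amount 140): Equity=180 Inventory=955 Receivables=-309 Revenue=-826
After txn 7 (Dr Equity, Cr Inventory, amount 336): Equity=516 Inventory=619 Receivables=-309 Revenue=-826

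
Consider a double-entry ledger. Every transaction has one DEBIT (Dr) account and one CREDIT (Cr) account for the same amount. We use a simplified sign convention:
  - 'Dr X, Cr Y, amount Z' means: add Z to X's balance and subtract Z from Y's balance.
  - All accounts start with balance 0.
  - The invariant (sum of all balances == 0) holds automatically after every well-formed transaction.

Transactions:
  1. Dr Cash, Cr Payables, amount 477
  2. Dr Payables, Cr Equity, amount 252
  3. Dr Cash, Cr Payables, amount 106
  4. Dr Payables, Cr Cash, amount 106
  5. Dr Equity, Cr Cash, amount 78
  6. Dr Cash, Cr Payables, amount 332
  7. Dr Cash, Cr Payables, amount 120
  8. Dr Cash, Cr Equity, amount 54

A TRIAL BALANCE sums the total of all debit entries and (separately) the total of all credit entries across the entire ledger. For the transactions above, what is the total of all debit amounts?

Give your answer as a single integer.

Answer: 1525

Derivation:
Txn 1: debit+=477
Txn 2: debit+=252
Txn 3: debit+=106
Txn 4: debit+=106
Txn 5: debit+=78
Txn 6: debit+=332
Txn 7: debit+=120
Txn 8: debit+=54
Total debits = 1525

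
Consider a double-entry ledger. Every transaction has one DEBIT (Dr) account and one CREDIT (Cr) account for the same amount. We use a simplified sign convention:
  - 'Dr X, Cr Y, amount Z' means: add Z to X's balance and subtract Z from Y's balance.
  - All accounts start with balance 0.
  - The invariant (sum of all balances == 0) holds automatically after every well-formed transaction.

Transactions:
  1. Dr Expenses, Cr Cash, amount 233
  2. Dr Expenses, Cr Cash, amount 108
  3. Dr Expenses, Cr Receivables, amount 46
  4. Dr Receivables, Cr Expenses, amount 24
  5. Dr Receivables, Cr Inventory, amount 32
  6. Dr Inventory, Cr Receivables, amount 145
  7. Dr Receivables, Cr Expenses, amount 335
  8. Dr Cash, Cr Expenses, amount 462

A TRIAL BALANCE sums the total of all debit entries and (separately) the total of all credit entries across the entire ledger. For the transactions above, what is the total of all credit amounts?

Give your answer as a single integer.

Answer: 1385

Derivation:
Txn 1: credit+=233
Txn 2: credit+=108
Txn 3: credit+=46
Txn 4: credit+=24
Txn 5: credit+=32
Txn 6: credit+=145
Txn 7: credit+=335
Txn 8: credit+=462
Total credits = 1385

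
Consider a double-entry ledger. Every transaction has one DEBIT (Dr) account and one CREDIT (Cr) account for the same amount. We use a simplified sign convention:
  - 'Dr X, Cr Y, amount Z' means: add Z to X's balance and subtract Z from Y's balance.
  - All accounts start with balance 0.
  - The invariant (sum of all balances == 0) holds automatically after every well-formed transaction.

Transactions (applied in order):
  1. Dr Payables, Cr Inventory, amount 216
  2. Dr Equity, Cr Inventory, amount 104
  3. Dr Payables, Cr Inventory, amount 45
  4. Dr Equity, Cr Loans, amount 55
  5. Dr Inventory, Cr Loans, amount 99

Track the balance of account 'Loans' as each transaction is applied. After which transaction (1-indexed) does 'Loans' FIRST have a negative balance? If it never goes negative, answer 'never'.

Answer: 4

Derivation:
After txn 1: Loans=0
After txn 2: Loans=0
After txn 3: Loans=0
After txn 4: Loans=-55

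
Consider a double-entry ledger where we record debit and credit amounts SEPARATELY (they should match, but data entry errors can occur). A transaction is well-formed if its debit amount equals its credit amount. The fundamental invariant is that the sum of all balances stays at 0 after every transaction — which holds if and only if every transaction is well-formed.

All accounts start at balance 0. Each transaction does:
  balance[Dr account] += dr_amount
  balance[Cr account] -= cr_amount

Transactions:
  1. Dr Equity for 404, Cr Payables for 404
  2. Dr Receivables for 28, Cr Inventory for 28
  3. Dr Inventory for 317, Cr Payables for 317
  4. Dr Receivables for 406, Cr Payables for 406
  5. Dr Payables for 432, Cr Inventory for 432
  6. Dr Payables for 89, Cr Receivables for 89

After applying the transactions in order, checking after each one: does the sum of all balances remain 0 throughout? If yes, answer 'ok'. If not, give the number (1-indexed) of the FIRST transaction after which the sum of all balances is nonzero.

Answer: ok

Derivation:
After txn 1: dr=404 cr=404 sum_balances=0
After txn 2: dr=28 cr=28 sum_balances=0
After txn 3: dr=317 cr=317 sum_balances=0
After txn 4: dr=406 cr=406 sum_balances=0
After txn 5: dr=432 cr=432 sum_balances=0
After txn 6: dr=89 cr=89 sum_balances=0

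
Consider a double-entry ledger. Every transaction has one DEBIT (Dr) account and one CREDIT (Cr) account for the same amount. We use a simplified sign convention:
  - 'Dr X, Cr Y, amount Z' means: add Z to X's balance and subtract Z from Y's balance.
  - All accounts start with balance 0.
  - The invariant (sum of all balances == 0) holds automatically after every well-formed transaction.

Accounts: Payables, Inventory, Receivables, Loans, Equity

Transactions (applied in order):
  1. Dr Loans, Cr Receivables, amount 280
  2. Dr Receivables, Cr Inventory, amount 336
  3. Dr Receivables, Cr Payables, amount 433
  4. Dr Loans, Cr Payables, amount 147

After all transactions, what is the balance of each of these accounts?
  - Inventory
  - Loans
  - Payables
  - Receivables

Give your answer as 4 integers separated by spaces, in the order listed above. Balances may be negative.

After txn 1 (Dr Loans, Cr Receivables, amount 280): Loans=280 Receivables=-280
After txn 2 (Dr Receivables, Cr Inventory, amount 336): Inventory=-336 Loans=280 Receivables=56
After txn 3 (Dr Receivables, Cr Payables, amount 433): Inventory=-336 Loans=280 Payables=-433 Receivables=489
After txn 4 (Dr Loans, Cr Payables, amount 147): Inventory=-336 Loans=427 Payables=-580 Receivables=489

Answer: -336 427 -580 489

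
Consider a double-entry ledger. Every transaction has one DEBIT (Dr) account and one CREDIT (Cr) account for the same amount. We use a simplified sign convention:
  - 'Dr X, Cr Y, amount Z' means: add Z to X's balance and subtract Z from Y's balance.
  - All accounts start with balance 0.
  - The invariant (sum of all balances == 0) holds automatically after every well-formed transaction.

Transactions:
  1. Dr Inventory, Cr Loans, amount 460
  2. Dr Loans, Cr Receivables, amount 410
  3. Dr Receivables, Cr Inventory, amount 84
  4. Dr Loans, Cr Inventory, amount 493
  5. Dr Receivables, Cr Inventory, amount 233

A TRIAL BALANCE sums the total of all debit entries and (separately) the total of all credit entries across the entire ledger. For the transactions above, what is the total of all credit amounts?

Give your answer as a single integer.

Answer: 1680

Derivation:
Txn 1: credit+=460
Txn 2: credit+=410
Txn 3: credit+=84
Txn 4: credit+=493
Txn 5: credit+=233
Total credits = 1680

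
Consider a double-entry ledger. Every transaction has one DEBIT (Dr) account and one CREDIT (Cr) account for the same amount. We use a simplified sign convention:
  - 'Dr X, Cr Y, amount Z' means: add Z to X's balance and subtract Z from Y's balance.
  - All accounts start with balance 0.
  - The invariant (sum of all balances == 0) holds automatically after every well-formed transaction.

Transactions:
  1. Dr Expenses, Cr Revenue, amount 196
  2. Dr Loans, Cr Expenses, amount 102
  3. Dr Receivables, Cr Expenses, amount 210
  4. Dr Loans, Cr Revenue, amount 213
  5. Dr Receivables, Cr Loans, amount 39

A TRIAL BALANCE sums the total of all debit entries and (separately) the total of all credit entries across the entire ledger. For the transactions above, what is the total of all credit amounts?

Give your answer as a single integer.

Answer: 760

Derivation:
Txn 1: credit+=196
Txn 2: credit+=102
Txn 3: credit+=210
Txn 4: credit+=213
Txn 5: credit+=39
Total credits = 760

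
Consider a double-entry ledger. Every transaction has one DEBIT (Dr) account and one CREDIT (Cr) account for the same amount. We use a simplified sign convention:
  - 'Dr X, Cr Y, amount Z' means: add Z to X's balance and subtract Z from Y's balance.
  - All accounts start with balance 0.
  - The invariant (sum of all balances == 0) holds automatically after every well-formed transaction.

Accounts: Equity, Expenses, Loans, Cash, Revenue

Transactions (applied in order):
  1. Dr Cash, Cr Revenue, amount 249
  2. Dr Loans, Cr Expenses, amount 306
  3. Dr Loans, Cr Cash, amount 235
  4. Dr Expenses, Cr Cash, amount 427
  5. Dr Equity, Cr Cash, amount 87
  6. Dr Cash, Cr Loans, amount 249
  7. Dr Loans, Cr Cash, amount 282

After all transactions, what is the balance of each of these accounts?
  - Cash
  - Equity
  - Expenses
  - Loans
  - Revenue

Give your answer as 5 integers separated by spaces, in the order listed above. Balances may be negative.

Answer: -533 87 121 574 -249

Derivation:
After txn 1 (Dr Cash, Cr Revenue, amount 249): Cash=249 Revenue=-249
After txn 2 (Dr Loans, Cr Expenses, amount 306): Cash=249 Expenses=-306 Loans=306 Revenue=-249
After txn 3 (Dr Loans, Cr Cash, amount 235): Cash=14 Expenses=-306 Loans=541 Revenue=-249
After txn 4 (Dr Expenses, Cr Cash, amount 427): Cash=-413 Expenses=121 Loans=541 Revenue=-249
After txn 5 (Dr Equity, Cr Cash, amount 87): Cash=-500 Equity=87 Expenses=121 Loans=541 Revenue=-249
After txn 6 (Dr Cash, Cr Loans, amount 249): Cash=-251 Equity=87 Expenses=121 Loans=292 Revenue=-249
After txn 7 (Dr Loans, Cr Cash, amount 282): Cash=-533 Equity=87 Expenses=121 Loans=574 Revenue=-249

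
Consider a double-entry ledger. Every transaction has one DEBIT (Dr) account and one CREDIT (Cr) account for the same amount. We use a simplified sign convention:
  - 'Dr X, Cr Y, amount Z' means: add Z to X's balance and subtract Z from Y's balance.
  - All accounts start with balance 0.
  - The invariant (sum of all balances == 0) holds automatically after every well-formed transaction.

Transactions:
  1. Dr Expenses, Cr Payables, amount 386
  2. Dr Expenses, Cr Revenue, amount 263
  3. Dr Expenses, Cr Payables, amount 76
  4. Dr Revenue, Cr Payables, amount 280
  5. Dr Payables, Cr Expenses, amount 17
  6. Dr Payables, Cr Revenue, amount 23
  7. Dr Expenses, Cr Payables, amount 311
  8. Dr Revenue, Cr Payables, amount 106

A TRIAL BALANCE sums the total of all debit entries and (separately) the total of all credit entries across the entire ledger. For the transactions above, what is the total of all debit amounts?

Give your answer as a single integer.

Txn 1: debit+=386
Txn 2: debit+=263
Txn 3: debit+=76
Txn 4: debit+=280
Txn 5: debit+=17
Txn 6: debit+=23
Txn 7: debit+=311
Txn 8: debit+=106
Total debits = 1462

Answer: 1462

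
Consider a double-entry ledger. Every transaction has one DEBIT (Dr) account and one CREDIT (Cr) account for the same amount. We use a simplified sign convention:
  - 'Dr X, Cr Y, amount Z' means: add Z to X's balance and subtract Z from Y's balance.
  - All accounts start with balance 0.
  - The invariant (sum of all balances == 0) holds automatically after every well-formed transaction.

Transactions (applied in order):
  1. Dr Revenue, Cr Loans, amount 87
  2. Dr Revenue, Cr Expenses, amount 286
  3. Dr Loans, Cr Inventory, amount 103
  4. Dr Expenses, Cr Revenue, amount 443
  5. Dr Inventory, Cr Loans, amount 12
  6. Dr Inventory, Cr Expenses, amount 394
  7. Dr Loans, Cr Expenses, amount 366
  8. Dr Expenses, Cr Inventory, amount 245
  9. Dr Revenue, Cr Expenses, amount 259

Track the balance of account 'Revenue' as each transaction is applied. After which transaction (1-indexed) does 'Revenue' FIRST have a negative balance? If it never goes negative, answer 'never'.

After txn 1: Revenue=87
After txn 2: Revenue=373
After txn 3: Revenue=373
After txn 4: Revenue=-70

Answer: 4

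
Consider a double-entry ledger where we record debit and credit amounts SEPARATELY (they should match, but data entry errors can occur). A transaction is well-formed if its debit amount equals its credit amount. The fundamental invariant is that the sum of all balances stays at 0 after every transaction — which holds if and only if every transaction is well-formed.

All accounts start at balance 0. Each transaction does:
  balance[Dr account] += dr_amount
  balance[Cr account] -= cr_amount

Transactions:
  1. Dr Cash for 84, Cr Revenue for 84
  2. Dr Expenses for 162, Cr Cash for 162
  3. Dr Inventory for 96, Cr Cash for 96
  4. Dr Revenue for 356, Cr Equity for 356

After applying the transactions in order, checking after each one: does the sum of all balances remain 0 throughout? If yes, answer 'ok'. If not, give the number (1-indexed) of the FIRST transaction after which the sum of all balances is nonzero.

Answer: ok

Derivation:
After txn 1: dr=84 cr=84 sum_balances=0
After txn 2: dr=162 cr=162 sum_balances=0
After txn 3: dr=96 cr=96 sum_balances=0
After txn 4: dr=356 cr=356 sum_balances=0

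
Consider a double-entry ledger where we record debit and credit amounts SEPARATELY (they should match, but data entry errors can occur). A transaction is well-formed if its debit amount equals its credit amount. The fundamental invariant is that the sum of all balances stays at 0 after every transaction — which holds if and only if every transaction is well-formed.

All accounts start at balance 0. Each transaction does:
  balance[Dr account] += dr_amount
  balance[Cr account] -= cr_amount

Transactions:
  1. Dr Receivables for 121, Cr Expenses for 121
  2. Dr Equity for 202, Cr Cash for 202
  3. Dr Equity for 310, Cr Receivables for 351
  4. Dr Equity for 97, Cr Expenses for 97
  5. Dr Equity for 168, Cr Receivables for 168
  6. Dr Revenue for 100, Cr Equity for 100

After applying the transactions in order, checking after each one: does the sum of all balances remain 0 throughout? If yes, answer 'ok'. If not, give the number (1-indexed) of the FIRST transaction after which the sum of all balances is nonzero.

Answer: 3

Derivation:
After txn 1: dr=121 cr=121 sum_balances=0
After txn 2: dr=202 cr=202 sum_balances=0
After txn 3: dr=310 cr=351 sum_balances=-41
After txn 4: dr=97 cr=97 sum_balances=-41
After txn 5: dr=168 cr=168 sum_balances=-41
After txn 6: dr=100 cr=100 sum_balances=-41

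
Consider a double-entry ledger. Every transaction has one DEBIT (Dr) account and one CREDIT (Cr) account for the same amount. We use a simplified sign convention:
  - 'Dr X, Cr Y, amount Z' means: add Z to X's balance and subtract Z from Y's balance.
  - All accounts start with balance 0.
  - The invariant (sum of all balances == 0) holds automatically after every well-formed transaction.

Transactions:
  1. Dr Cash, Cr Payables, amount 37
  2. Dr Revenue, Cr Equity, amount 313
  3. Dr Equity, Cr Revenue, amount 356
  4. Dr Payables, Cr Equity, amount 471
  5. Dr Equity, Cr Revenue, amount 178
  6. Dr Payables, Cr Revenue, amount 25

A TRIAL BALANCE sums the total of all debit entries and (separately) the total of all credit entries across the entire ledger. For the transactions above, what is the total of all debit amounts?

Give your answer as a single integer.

Txn 1: debit+=37
Txn 2: debit+=313
Txn 3: debit+=356
Txn 4: debit+=471
Txn 5: debit+=178
Txn 6: debit+=25
Total debits = 1380

Answer: 1380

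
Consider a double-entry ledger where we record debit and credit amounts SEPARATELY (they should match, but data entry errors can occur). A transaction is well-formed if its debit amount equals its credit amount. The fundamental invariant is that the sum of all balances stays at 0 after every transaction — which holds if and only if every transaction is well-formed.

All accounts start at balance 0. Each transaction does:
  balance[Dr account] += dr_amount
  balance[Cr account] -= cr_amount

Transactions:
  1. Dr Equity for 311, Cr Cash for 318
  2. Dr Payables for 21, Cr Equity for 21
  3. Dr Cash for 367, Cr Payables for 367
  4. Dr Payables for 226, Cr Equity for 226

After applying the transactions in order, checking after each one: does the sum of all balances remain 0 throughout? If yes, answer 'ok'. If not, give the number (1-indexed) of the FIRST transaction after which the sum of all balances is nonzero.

Answer: 1

Derivation:
After txn 1: dr=311 cr=318 sum_balances=-7
After txn 2: dr=21 cr=21 sum_balances=-7
After txn 3: dr=367 cr=367 sum_balances=-7
After txn 4: dr=226 cr=226 sum_balances=-7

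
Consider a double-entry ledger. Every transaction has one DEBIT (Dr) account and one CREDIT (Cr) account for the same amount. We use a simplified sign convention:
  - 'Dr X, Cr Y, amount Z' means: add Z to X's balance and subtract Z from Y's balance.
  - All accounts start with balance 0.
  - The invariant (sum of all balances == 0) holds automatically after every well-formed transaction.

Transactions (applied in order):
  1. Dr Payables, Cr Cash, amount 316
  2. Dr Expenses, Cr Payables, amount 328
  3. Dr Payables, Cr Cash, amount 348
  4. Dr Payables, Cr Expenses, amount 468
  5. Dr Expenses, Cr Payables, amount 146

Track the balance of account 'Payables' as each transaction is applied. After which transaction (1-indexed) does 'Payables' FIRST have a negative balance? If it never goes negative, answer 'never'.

After txn 1: Payables=316
After txn 2: Payables=-12

Answer: 2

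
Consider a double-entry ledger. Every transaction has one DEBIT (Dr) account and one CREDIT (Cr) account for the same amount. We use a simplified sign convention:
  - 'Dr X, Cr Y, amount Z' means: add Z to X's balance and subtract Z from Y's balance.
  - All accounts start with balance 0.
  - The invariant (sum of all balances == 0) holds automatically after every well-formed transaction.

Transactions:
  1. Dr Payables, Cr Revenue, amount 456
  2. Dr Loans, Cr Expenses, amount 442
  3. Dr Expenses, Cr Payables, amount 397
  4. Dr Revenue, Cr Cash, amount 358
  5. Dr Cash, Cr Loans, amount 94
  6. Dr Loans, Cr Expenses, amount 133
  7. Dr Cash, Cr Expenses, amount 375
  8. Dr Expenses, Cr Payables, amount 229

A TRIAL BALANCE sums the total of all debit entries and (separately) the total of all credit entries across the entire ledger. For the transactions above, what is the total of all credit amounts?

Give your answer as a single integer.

Txn 1: credit+=456
Txn 2: credit+=442
Txn 3: credit+=397
Txn 4: credit+=358
Txn 5: credit+=94
Txn 6: credit+=133
Txn 7: credit+=375
Txn 8: credit+=229
Total credits = 2484

Answer: 2484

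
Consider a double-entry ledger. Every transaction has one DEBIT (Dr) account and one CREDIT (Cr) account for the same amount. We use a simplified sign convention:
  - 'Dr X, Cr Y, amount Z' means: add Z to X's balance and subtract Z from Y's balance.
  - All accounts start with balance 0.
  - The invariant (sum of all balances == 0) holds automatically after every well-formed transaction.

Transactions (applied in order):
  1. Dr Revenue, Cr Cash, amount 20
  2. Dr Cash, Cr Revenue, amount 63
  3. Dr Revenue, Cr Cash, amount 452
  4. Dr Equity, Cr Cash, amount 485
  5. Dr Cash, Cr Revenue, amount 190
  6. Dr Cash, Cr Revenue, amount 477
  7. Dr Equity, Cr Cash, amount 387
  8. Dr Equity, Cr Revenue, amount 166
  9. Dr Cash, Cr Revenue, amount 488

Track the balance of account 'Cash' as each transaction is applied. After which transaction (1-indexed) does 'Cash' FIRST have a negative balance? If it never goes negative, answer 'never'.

After txn 1: Cash=-20

Answer: 1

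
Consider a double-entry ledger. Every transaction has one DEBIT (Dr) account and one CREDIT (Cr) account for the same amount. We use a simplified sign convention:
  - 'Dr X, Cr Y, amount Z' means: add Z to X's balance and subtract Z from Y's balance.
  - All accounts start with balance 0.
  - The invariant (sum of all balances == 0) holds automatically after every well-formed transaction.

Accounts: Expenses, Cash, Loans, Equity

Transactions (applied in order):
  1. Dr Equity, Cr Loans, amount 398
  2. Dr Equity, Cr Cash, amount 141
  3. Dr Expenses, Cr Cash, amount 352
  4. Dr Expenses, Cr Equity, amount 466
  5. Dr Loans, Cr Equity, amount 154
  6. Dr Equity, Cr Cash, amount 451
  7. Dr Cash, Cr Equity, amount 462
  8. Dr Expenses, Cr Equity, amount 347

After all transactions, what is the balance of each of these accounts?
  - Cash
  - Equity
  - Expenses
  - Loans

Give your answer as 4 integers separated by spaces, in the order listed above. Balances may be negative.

After txn 1 (Dr Equity, Cr Loans, amount 398): Equity=398 Loans=-398
After txn 2 (Dr Equity, Cr Cash, amount 141): Cash=-141 Equity=539 Loans=-398
After txn 3 (Dr Expenses, Cr Cash, amount 352): Cash=-493 Equity=539 Expenses=352 Loans=-398
After txn 4 (Dr Expenses, Cr Equity, amount 466): Cash=-493 Equity=73 Expenses=818 Loans=-398
After txn 5 (Dr Loans, Cr Equity, amount 154): Cash=-493 Equity=-81 Expenses=818 Loans=-244
After txn 6 (Dr Equity, Cr Cash, amount 451): Cash=-944 Equity=370 Expenses=818 Loans=-244
After txn 7 (Dr Cash, Cr Equity, amount 462): Cash=-482 Equity=-92 Expenses=818 Loans=-244
After txn 8 (Dr Expenses, Cr Equity, amount 347): Cash=-482 Equity=-439 Expenses=1165 Loans=-244

Answer: -482 -439 1165 -244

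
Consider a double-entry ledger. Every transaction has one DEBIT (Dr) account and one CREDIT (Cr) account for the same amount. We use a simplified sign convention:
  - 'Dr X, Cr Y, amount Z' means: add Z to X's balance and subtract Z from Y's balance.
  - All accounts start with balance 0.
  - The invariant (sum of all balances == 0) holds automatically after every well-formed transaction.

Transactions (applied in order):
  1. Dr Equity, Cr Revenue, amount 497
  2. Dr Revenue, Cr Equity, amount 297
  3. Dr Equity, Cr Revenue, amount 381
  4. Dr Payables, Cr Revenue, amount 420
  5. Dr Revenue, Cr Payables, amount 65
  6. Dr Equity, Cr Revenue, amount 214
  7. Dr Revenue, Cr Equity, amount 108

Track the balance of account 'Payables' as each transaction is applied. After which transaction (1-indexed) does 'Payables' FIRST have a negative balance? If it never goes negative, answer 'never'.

After txn 1: Payables=0
After txn 2: Payables=0
After txn 3: Payables=0
After txn 4: Payables=420
After txn 5: Payables=355
After txn 6: Payables=355
After txn 7: Payables=355

Answer: never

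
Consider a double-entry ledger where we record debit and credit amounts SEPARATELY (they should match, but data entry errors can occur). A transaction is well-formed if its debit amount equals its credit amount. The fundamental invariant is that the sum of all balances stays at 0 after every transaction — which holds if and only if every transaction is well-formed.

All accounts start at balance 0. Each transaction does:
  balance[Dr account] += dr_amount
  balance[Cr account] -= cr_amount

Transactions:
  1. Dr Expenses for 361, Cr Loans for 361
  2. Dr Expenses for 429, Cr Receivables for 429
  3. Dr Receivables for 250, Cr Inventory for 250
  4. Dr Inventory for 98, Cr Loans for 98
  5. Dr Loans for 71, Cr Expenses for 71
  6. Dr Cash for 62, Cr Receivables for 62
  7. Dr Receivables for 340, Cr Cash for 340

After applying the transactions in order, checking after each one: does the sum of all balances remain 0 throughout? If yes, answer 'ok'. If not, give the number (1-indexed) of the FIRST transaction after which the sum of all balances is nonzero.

After txn 1: dr=361 cr=361 sum_balances=0
After txn 2: dr=429 cr=429 sum_balances=0
After txn 3: dr=250 cr=250 sum_balances=0
After txn 4: dr=98 cr=98 sum_balances=0
After txn 5: dr=71 cr=71 sum_balances=0
After txn 6: dr=62 cr=62 sum_balances=0
After txn 7: dr=340 cr=340 sum_balances=0

Answer: ok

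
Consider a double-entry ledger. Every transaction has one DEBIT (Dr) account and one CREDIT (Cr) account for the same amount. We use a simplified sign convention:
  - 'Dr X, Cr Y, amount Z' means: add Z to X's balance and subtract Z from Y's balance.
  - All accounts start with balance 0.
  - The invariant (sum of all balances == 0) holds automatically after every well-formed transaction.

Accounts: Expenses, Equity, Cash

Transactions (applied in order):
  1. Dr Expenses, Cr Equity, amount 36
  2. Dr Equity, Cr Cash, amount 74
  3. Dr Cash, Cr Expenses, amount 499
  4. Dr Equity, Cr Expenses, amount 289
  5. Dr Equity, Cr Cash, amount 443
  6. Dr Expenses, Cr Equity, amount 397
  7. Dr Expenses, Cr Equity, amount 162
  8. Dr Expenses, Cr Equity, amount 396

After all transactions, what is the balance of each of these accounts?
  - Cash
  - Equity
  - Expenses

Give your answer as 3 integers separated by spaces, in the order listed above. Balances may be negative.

After txn 1 (Dr Expenses, Cr Equity, amount 36): Equity=-36 Expenses=36
After txn 2 (Dr Equity, Cr Cash, amount 74): Cash=-74 Equity=38 Expenses=36
After txn 3 (Dr Cash, Cr Expenses, amount 499): Cash=425 Equity=38 Expenses=-463
After txn 4 (Dr Equity, Cr Expenses, amount 289): Cash=425 Equity=327 Expenses=-752
After txn 5 (Dr Equity, Cr Cash, amount 443): Cash=-18 Equity=770 Expenses=-752
After txn 6 (Dr Expenses, Cr Equity, amount 397): Cash=-18 Equity=373 Expenses=-355
After txn 7 (Dr Expenses, Cr Equity, amount 162): Cash=-18 Equity=211 Expenses=-193
After txn 8 (Dr Expenses, Cr Equity, amount 396): Cash=-18 Equity=-185 Expenses=203

Answer: -18 -185 203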